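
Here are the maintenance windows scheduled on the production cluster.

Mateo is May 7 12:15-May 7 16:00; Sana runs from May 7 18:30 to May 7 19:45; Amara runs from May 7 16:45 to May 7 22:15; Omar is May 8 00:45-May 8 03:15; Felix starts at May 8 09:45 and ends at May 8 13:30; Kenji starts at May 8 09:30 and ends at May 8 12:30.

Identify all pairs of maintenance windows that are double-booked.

Amara & Sana, Felix & Kenji

Check each pair: they overlap iff neither finishes before the other starts.
Sorted by start: Mateo, Amara, Sana, Omar, Kenji, Felix.
Amara starts after Mateo ends — done with Mateo.
Sana starts before Amara ends → Amara and Sana overlap.
Omar starts after Amara ends — done with Amara.
Omar starts after Sana ends — done with Sana.
Kenji starts after Omar ends — done with Omar.
Felix starts before Kenji ends → Kenji and Felix overlap.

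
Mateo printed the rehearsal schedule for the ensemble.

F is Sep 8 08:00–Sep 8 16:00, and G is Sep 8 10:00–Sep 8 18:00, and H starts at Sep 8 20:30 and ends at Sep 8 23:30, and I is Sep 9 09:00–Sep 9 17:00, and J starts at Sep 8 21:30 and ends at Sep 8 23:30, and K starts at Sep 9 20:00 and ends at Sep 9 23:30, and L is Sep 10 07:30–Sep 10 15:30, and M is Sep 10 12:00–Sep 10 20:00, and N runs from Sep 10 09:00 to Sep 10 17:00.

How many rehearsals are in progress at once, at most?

3

Walk through starts and ends in time order (an end at T is processed before a start at T):
Sep 8 08:00 start F → 1
Sep 8 10:00 start G → 2
Sep 8 16:00 end F → 1
Sep 8 18:00 end G → 0
Sep 8 20:30 start H → 1
Sep 8 21:30 start J → 2
Sep 8 23:30 end H → 1
Sep 8 23:30 end J → 0
Sep 9 09:00 start I → 1
Sep 9 17:00 end I → 0
Sep 9 20:00 start K → 1
Sep 9 23:30 end K → 0
Sep 10 07:30 start L → 1
Sep 10 09:00 start N → 2
Sep 10 12:00 start M → 3
Sep 10 15:30 end L → 2
Sep 10 17:00 end N → 1
Sep 10 20:00 end M → 0
Peak is 3, at Sep 10 12:00 (L, M, N).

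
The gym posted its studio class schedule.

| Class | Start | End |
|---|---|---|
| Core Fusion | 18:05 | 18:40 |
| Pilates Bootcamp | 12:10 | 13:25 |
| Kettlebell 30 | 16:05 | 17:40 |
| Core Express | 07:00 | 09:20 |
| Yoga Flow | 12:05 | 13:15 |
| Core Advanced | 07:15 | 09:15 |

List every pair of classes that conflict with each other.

Core Advanced & Core Express, Pilates Bootcamp & Yoga Flow

Sorted by start: Core Express, Core Advanced, Yoga Flow, Pilates Bootcamp, Kettlebell 30, Core Fusion.
Core Advanced starts before Core Express ends → Core Express and Core Advanced overlap.
Yoga Flow starts after Core Express ends — done with Core Express.
Yoga Flow starts after Core Advanced ends — done with Core Advanced.
Pilates Bootcamp starts before Yoga Flow ends → Yoga Flow and Pilates Bootcamp overlap.
Kettlebell 30 starts after Yoga Flow ends — done with Yoga Flow.
Kettlebell 30 starts after Pilates Bootcamp ends — done with Pilates Bootcamp.
Core Fusion starts after Kettlebell 30 ends.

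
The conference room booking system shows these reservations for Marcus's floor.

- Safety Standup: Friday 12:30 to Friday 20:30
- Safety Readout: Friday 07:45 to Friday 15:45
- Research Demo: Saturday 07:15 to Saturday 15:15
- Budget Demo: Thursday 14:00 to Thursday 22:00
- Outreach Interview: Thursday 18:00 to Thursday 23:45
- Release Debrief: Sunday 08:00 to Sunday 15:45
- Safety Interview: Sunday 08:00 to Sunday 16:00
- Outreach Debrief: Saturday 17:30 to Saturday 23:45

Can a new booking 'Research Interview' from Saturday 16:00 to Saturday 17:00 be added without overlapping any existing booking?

Yes — the slot is free

Budget Demo: ends Thursday 22:00 at or before Research Interview starts Saturday 16:00 → clear.
Outreach Interview: ends Thursday 23:45 at or before Research Interview starts Saturday 16:00 → clear.
Safety Readout: ends Friday 15:45 at or before Research Interview starts Saturday 16:00 → clear.
Safety Standup: ends Friday 20:30 at or before Research Interview starts Saturday 16:00 → clear.
Research Demo: ends Saturday 15:15 at or before Research Interview starts Saturday 16:00 → clear.
Outreach Debrief: starts Saturday 17:30 at or after Research Interview ends Saturday 17:00 → clear.
Release Debrief: starts Sunday 08:00 at or after Research Interview ends Saturday 17:00 → clear.
Safety Interview: starts Sunday 08:00 at or after Research Interview ends Saturday 17:00 → clear.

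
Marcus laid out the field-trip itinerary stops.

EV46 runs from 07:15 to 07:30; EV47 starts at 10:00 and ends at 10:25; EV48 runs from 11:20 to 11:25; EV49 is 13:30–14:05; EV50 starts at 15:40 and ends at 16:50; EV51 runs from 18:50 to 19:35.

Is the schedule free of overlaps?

Check each pair: they overlap iff neither finishes before the other starts.
Sorted by start: EV46, EV47, EV48, EV49, EV50, EV51.
EV47 starts after EV46 ends; EV46 is clear from here.
EV48 starts after EV47 ends; EV47 is clear from here.
EV49 starts after EV48 ends; EV48 is clear from here.
EV50 starts after EV49 ends; EV49 is clear from here.
EV51 starts after EV50 ends.
Every pair is clear; the schedule has no overlaps.

Yes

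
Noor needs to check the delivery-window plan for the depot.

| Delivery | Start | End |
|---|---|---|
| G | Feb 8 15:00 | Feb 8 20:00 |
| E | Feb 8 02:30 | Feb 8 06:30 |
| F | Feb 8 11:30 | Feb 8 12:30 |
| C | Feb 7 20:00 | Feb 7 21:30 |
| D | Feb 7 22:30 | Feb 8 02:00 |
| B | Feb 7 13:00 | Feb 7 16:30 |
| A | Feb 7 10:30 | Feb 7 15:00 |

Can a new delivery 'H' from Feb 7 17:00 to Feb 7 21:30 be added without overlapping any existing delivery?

No — it overlaps C

A: ends Feb 7 15:00 at or before H starts Feb 7 17:00 → clear.
B: ends Feb 7 16:30 at or before H starts Feb 7 17:00 → clear.
C: starts Feb 7 20:00 before H ends Feb 7 21:30, and ends Feb 7 21:30 after H starts Feb 7 17:00 → overlap.
D: starts Feb 7 22:30 at or after H ends Feb 7 21:30 → clear.
E: starts Feb 8 02:30 at or after H ends Feb 7 21:30 → clear.
F: starts Feb 8 11:30 at or after H ends Feb 7 21:30 → clear.
G: starts Feb 8 15:00 at or after H ends Feb 7 21:30 → clear.
H overlaps C.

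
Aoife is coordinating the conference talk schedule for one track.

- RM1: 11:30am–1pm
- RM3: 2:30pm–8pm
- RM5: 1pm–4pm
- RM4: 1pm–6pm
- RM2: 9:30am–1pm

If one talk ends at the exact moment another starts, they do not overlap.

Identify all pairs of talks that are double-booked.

Check each pair: they overlap iff neither finishes before the other starts.
Sorted by start: RM2, RM1, RM4, RM5, RM3.
RM1 starts before RM2 ends → RM2 and RM1 overlap.
RM4 starts exactly when RM2 ends (back-to-back, no overlap); RM2 is clear from here.
RM4 starts exactly when RM1 ends (back-to-back, no overlap); RM1 is clear from here.
RM5 starts before RM4 ends → RM4 and RM5 overlap.
RM3 starts before RM4 ends → RM4 and RM3 overlap.
RM3 starts before RM5 ends → RM5 and RM3 overlap.

RM1 & RM2, RM3 & RM4, RM3 & RM5, RM4 & RM5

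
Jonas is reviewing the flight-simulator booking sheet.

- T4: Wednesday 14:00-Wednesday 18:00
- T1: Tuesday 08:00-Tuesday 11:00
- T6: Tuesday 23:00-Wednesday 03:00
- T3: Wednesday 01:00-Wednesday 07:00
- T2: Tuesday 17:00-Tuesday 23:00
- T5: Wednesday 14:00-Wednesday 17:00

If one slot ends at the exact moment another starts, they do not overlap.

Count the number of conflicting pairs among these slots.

2

Sorted by start: T1, T2, T6, T3, T4, T5.
T2 starts after T1 ends; T1 is clear from here.
T6 starts exactly when T2 ends (back-to-back, no overlap); T2 is clear from here.
T3 starts before T6 ends → T6 and T3 overlap.
T4 starts after T6 ends; T6 is clear from here.
T4 starts after T3 ends; T3 is clear from here.
T5 starts before T4 ends → T4 and T5 overlap.
Overlapping pairs: T3 & T6, T4 & T5 — 2 in total.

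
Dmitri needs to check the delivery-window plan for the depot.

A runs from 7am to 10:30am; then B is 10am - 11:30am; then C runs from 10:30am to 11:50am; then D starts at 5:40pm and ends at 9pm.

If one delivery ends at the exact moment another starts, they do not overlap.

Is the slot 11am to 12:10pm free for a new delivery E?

A: ends 10:30am at or before E starts 11am → clear.
B: starts 10am before E ends 12:10pm, and ends 11:30am after E starts 11am → overlap.
C: starts 10:30am before E ends 12:10pm, and ends 11:50am after E starts 11am → overlap.
D: starts 5:40pm at or after E ends 12:10pm → clear.
E overlaps B, C.

No — it overlaps B, C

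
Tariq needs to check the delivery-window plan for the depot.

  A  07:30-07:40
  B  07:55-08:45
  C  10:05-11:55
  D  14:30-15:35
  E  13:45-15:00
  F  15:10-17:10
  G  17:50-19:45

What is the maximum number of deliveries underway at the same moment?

2

Walk through starts and ends in time order (an end at T is processed before a start at T):
07:30 start A → 1
07:40 end A → 0
07:55 start B → 1
08:45 end B → 0
10:05 start C → 1
11:55 end C → 0
13:45 start E → 1
14:30 start D → 2
15:00 end E → 1
15:10 start F → 2
15:35 end D → 1
17:10 end F → 0
17:50 start G → 1
19:45 end G → 0
Peak is 2, at 14:30 (D, E).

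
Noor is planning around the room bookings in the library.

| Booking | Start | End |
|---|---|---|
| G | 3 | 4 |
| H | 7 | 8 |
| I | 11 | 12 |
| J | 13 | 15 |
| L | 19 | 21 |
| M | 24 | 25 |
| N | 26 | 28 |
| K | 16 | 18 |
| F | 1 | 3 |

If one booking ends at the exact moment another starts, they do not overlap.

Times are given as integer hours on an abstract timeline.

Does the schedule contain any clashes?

Sorted by start: F, G, H, I, J, K, L, M, N.
G starts exactly when F ends (back-to-back, no overlap); F is clear from here.
H starts after G ends; G is clear from here.
I starts after H ends; H is clear from here.
J starts after I ends; I is clear from here.
K starts after J ends; J is clear from here.
L starts after K ends; K is clear from here.
M starts after L ends; L is clear from here.
N starts after M ends.
Every pair is clear; the schedule has no overlaps.

No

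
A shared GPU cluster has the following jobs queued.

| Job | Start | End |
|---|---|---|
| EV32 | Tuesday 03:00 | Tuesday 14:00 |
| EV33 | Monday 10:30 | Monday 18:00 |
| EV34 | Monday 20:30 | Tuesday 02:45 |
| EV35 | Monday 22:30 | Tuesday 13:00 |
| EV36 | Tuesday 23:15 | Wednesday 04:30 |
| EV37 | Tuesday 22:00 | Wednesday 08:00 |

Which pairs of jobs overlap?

EV32 & EV35, EV34 & EV35, EV36 & EV37

Sorted by start: EV33, EV34, EV35, EV32, EV37, EV36.
EV34 starts after EV33 ends, so nothing later overlaps EV33 either.
EV35 starts before EV34 ends → EV34 and EV35 overlap.
EV32 starts after EV34 ends, so nothing later overlaps EV34 either.
EV32 starts before EV35 ends → EV35 and EV32 overlap.
EV37 starts after EV35 ends, so nothing later overlaps EV35 either.
EV37 starts after EV32 ends, so nothing later overlaps EV32 either.
EV36 starts before EV37 ends → EV37 and EV36 overlap.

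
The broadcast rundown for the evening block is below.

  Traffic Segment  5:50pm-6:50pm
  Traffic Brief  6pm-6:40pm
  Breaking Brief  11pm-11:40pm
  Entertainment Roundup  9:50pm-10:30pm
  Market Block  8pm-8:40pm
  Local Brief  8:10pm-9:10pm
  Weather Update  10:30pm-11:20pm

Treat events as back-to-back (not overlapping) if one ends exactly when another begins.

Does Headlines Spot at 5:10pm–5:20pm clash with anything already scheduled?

No — it doesn't clash with anything

Traffic Segment: starts 5:50pm at or after Headlines Spot ends 5:20pm → clear.
Traffic Brief: starts 6pm at or after Headlines Spot ends 5:20pm → clear.
Market Block: starts 8pm at or after Headlines Spot ends 5:20pm → clear.
Local Brief: starts 8:10pm at or after Headlines Spot ends 5:20pm → clear.
Entertainment Roundup: starts 9:50pm at or after Headlines Spot ends 5:20pm → clear.
Weather Update: starts 10:30pm at or after Headlines Spot ends 5:20pm → clear.
Breaking Brief: starts 11pm at or after Headlines Spot ends 5:20pm → clear.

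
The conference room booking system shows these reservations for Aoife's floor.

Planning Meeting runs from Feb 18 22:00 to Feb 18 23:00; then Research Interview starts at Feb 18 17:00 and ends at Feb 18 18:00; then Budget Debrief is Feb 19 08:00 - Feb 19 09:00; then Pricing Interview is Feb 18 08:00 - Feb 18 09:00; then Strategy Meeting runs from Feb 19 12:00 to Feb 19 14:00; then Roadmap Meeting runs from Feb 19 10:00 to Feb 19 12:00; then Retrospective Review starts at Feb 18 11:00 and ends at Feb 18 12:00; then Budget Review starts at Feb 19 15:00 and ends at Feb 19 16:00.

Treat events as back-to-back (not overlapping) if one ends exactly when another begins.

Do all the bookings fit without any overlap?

Yes

Sorted by start: Pricing Interview, Retrospective Review, Research Interview, Planning Meeting, Budget Debrief, Roadmap Meeting, Strategy Meeting, Budget Review.
Retrospective Review starts after Pricing Interview ends, so Pricing Interview has no further overlaps.
Research Interview starts after Retrospective Review ends, so Retrospective Review has no further overlaps.
Planning Meeting starts after Research Interview ends, so Research Interview has no further overlaps.
Budget Debrief starts after Planning Meeting ends, so Planning Meeting has no further overlaps.
Roadmap Meeting starts after Budget Debrief ends, so Budget Debrief has no further overlaps.
Strategy Meeting starts exactly when Roadmap Meeting ends (back-to-back, no overlap), so Roadmap Meeting has no further overlaps.
Budget Review starts after Strategy Meeting ends.
Every pair is clear; the schedule has no overlaps.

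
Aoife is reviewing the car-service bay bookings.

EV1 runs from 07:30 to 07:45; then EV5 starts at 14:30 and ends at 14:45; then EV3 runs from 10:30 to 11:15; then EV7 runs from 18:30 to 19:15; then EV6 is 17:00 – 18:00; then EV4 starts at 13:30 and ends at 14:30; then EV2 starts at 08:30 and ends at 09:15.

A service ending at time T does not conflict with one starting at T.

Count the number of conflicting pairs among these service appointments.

0

Sorted by start: EV1, EV2, EV3, EV4, EV5, EV6, EV7.
EV2 starts after EV1 ends, so EV1 has no further overlaps.
EV3 starts after EV2 ends, so EV2 has no further overlaps.
EV4 starts after EV3 ends, so EV3 has no further overlaps.
EV5 starts exactly when EV4 ends (back-to-back, no overlap), so EV4 has no further overlaps.
EV6 starts after EV5 ends, so EV5 has no further overlaps.
EV7 starts after EV6 ends.
No pair overlaps.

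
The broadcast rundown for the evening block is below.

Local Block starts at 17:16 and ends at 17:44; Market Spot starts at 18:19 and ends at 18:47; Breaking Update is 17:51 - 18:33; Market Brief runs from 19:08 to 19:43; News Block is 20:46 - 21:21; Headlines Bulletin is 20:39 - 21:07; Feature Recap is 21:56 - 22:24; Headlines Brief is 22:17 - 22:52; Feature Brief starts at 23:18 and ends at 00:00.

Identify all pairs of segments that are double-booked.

Sorted by start: Local Block, Breaking Update, Market Spot, Market Brief, Headlines Bulletin, News Block, Feature Recap, Headlines Brief, Feature Brief.
Breaking Update starts after Local Block ends, so Local Block has no further overlaps.
Market Spot starts before Breaking Update ends → Breaking Update and Market Spot overlap.
Market Brief starts after Breaking Update ends, so Breaking Update has no further overlaps.
Market Brief starts after Market Spot ends, so Market Spot has no further overlaps.
Headlines Bulletin starts after Market Brief ends, so Market Brief has no further overlaps.
News Block starts before Headlines Bulletin ends → Headlines Bulletin and News Block overlap.
Feature Recap starts after Headlines Bulletin ends, so Headlines Bulletin has no further overlaps.
Feature Recap starts after News Block ends, so News Block has no further overlaps.
Headlines Brief starts before Feature Recap ends → Feature Recap and Headlines Brief overlap.
Feature Brief starts after Feature Recap ends.
Feature Brief starts after Headlines Brief ends.

Breaking Update & Market Spot, Feature Recap & Headlines Brief, Headlines Bulletin & News Block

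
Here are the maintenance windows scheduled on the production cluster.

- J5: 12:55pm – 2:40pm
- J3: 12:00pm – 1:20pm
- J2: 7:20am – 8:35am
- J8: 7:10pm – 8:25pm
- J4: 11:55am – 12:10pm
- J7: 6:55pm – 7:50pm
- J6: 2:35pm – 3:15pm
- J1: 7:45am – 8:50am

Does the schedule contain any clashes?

Sorted by start: J2, J1, J4, J3, J5, J6, J7, J8.
J1 starts before J2 ends → J2 and J1 overlap.
That's a conflict, so the schedule is not conflict-free.

Yes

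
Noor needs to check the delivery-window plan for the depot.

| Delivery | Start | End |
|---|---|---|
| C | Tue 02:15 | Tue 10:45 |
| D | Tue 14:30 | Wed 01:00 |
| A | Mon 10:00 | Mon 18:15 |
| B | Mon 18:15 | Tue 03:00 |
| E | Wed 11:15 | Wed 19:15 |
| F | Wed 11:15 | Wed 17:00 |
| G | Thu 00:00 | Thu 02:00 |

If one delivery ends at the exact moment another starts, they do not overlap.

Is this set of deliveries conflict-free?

Two intervals overlap when each starts before the other ends.
Sorted by start: A, B, C, D, E, F, G.
B starts exactly when A ends (back-to-back, no overlap); A is clear from here.
C starts before B ends → B and C overlap.
That's a conflict, so the schedule is not conflict-free.

No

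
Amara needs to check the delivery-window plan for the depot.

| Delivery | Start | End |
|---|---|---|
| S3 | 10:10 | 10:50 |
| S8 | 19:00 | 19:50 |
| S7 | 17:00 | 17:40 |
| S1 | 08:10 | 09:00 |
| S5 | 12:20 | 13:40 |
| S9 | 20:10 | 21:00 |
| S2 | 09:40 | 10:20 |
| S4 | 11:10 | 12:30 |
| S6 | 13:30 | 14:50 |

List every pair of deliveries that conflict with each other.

Sorted by start: S1, S2, S3, S4, S5, S6, S7, S8, S9.
S2 starts after S1 ends — done with S1.
S3 starts before S2 ends → S2 and S3 overlap.
S4 starts after S2 ends — done with S2.
S4 starts after S3 ends — done with S3.
S5 starts before S4 ends → S4 and S5 overlap.
S6 starts after S4 ends — done with S4.
S6 starts before S5 ends → S5 and S6 overlap.
S7 starts after S5 ends — done with S5.
S7 starts after S6 ends — done with S6.
S8 starts after S7 ends — done with S7.
S9 starts after S8 ends.

S2 & S3, S4 & S5, S5 & S6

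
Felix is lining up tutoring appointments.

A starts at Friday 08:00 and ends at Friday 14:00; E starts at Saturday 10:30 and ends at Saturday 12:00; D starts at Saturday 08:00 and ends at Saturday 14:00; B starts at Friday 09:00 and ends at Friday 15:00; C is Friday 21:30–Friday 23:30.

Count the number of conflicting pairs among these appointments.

Two intervals overlap when each starts before the other ends.
Sorted by start: A, B, C, D, E.
B starts before A ends → A and B overlap.
C starts after A ends — done with A.
C starts after B ends — done with B.
D starts after C ends — done with C.
E starts before D ends → D and E overlap.
Overlapping pairs: A & B, D & E — 2 in total.

2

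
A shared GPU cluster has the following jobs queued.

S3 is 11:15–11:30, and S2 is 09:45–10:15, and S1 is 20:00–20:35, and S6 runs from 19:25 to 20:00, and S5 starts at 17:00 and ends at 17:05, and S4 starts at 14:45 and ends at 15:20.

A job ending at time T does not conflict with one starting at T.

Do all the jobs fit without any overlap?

Yes

Sorted by start: S2, S3, S4, S5, S6, S1.
S3 starts after S2 ends; S2 is clear from here.
S4 starts after S3 ends; S3 is clear from here.
S5 starts after S4 ends; S4 is clear from here.
S6 starts after S5 ends; S5 is clear from here.
S1 starts exactly when S6 ends (back-to-back, no overlap).
Every pair is clear; the schedule has no overlaps.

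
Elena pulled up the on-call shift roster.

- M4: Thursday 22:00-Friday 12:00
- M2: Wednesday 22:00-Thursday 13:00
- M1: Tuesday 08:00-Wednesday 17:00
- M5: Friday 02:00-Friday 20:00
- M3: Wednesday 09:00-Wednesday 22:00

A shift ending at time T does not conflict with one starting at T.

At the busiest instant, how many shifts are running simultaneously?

Sweep the timeline, counting +1 at each start and −1 at each end (ends before starts at a tie):
Tuesday 08:00 start M1 → 1
Wednesday 09:00 start M3 → 2
Wednesday 17:00 end M1 → 1
Wednesday 22:00 end M3 → 0
Wednesday 22:00 start M2 → 1
Thursday 13:00 end M2 → 0
Thursday 22:00 start M4 → 1
Friday 02:00 start M5 → 2
Friday 12:00 end M4 → 1
Friday 20:00 end M5 → 0
Peak is 2, at Wednesday 09:00 (M1, M3).

2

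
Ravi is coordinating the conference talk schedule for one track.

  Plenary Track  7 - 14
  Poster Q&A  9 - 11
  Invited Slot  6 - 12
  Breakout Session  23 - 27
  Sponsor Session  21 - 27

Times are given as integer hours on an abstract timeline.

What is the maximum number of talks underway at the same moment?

Sweep the timeline, counting +1 at each start and −1 at each end (ends before starts at a tie):
6 start Invited Slot → 1
7 start Plenary Track → 2
9 start Poster Q&A → 3
11 end Poster Q&A → 2
12 end Invited Slot → 1
14 end Plenary Track → 0
21 start Sponsor Session → 1
23 start Breakout Session → 2
27 end Breakout Session → 1
27 end Sponsor Session → 0
Peak is 3, at 9 (Invited Slot, Plenary Track, Poster Q&A).

3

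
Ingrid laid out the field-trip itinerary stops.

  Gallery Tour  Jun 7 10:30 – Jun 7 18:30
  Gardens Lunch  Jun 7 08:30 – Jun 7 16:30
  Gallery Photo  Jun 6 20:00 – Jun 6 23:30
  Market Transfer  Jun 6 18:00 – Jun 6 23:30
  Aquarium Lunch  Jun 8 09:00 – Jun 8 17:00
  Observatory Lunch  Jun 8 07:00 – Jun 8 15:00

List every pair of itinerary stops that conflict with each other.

Aquarium Lunch & Observatory Lunch, Gallery Photo & Market Transfer, Gallery Tour & Gardens Lunch

Sorted by start: Market Transfer, Gallery Photo, Gardens Lunch, Gallery Tour, Observatory Lunch, Aquarium Lunch.
Gallery Photo starts before Market Transfer ends → Market Transfer and Gallery Photo overlap.
Gardens Lunch starts after Market Transfer ends; Market Transfer is clear from here.
Gardens Lunch starts after Gallery Photo ends; Gallery Photo is clear from here.
Gallery Tour starts before Gardens Lunch ends → Gardens Lunch and Gallery Tour overlap.
Observatory Lunch starts after Gardens Lunch ends; Gardens Lunch is clear from here.
Observatory Lunch starts after Gallery Tour ends; Gallery Tour is clear from here.
Aquarium Lunch starts before Observatory Lunch ends → Observatory Lunch and Aquarium Lunch overlap.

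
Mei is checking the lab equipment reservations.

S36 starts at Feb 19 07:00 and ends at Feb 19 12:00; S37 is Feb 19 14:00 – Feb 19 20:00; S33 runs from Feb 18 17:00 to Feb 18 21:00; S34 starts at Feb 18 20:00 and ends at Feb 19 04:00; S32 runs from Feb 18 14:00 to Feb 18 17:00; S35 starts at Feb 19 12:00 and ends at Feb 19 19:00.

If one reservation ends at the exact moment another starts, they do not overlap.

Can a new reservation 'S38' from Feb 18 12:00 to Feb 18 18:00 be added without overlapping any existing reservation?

S32: starts Feb 18 14:00 before S38 ends Feb 18 18:00, and ends Feb 18 17:00 after S38 starts Feb 18 12:00 → overlap.
S33: starts Feb 18 17:00 before S38 ends Feb 18 18:00, and ends Feb 18 21:00 after S38 starts Feb 18 12:00 → overlap.
S34: starts Feb 18 20:00 at or after S38 ends Feb 18 18:00 → clear.
S36: starts Feb 19 07:00 at or after S38 ends Feb 18 18:00 → clear.
S35: starts Feb 19 12:00 at or after S38 ends Feb 18 18:00 → clear.
S37: starts Feb 19 14:00 at or after S38 ends Feb 18 18:00 → clear.
S38 overlaps S32, S33.

No — it overlaps S32, S33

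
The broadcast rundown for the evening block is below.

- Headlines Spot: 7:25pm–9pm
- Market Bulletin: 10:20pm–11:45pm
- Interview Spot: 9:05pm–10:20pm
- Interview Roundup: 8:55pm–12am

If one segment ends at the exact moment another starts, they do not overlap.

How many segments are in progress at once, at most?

Walk through starts and ends in time order (an end at T is processed before a start at T):
7:25pm start Headlines Spot → 1
8:55pm start Interview Roundup → 2
9pm end Headlines Spot → 1
9:05pm start Interview Spot → 2
10:20pm end Interview Spot → 1
10:20pm start Market Bulletin → 2
11:45pm end Market Bulletin → 1
12am end Interview Roundup → 0
Peak is 2, at 8:55pm (Headlines Spot, Interview Roundup).

2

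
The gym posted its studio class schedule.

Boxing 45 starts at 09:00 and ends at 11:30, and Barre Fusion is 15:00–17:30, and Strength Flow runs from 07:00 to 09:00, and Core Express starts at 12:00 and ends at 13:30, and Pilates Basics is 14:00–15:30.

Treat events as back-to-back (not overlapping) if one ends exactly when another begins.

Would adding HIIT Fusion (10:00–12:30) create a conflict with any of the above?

Strength Flow: ends 09:00 at or before HIIT Fusion starts 10:00 → clear.
Boxing 45: starts 09:00 before HIIT Fusion ends 12:30, and ends 11:30 after HIIT Fusion starts 10:00 → overlap.
Core Express: starts 12:00 before HIIT Fusion ends 12:30, and ends 13:30 after HIIT Fusion starts 10:00 → overlap.
Pilates Basics: starts 14:00 at or after HIIT Fusion ends 12:30 → clear.
Barre Fusion: starts 15:00 at or after HIIT Fusion ends 12:30 → clear.
HIIT Fusion overlaps Core Express, Boxing 45.

Yes — it overlaps Boxing 45, Core Express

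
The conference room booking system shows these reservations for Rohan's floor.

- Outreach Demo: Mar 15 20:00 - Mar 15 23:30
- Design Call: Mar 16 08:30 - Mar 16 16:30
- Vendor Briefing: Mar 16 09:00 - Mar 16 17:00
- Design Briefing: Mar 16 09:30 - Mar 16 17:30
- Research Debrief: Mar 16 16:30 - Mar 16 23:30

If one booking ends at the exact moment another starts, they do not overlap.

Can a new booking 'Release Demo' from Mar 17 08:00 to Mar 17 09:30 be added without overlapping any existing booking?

Yes — the slot is free

Outreach Demo: ends Mar 15 23:30 at or before Release Demo starts Mar 17 08:00 → clear.
Design Call: ends Mar 16 16:30 at or before Release Demo starts Mar 17 08:00 → clear.
Vendor Briefing: ends Mar 16 17:00 at or before Release Demo starts Mar 17 08:00 → clear.
Design Briefing: ends Mar 16 17:30 at or before Release Demo starts Mar 17 08:00 → clear.
Research Debrief: ends Mar 16 23:30 at or before Release Demo starts Mar 17 08:00 → clear.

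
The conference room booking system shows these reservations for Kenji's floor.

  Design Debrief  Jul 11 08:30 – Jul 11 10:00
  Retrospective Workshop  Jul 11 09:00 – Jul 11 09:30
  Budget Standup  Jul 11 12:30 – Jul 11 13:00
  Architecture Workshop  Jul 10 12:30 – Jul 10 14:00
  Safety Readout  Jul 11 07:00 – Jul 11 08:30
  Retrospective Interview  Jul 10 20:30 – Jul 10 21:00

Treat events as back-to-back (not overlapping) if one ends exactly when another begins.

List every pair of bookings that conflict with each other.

Sorted by start: Architecture Workshop, Retrospective Interview, Safety Readout, Design Debrief, Retrospective Workshop, Budget Standup.
Retrospective Interview starts after Architecture Workshop ends, so nothing later overlaps Architecture Workshop either.
Safety Readout starts after Retrospective Interview ends, so nothing later overlaps Retrospective Interview either.
Design Debrief starts exactly when Safety Readout ends (back-to-back, no overlap), so nothing later overlaps Safety Readout either.
Retrospective Workshop starts before Design Debrief ends → Design Debrief and Retrospective Workshop overlap.
Budget Standup starts after Design Debrief ends.
Budget Standup starts after Retrospective Workshop ends.

Design Debrief & Retrospective Workshop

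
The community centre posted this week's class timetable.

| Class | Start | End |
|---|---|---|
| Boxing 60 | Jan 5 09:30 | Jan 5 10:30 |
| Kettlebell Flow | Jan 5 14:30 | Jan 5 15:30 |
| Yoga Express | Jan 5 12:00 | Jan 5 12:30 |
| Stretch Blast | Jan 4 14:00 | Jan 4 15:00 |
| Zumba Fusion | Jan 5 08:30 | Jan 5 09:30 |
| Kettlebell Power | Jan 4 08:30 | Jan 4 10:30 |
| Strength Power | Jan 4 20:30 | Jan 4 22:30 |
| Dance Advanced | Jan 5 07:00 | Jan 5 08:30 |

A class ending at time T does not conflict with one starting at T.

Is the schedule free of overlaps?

Yes

Sorted by start: Kettlebell Power, Stretch Blast, Strength Power, Dance Advanced, Zumba Fusion, Boxing 60, Yoga Express, Kettlebell Flow.
Stretch Blast starts after Kettlebell Power ends, so Kettlebell Power has no further overlaps.
Strength Power starts after Stretch Blast ends, so Stretch Blast has no further overlaps.
Dance Advanced starts after Strength Power ends, so Strength Power has no further overlaps.
Zumba Fusion starts exactly when Dance Advanced ends (back-to-back, no overlap), so Dance Advanced has no further overlaps.
Boxing 60 starts exactly when Zumba Fusion ends (back-to-back, no overlap), so Zumba Fusion has no further overlaps.
Yoga Express starts after Boxing 60 ends, so Boxing 60 has no further overlaps.
Kettlebell Flow starts after Yoga Express ends.
Every pair is clear; the schedule has no overlaps.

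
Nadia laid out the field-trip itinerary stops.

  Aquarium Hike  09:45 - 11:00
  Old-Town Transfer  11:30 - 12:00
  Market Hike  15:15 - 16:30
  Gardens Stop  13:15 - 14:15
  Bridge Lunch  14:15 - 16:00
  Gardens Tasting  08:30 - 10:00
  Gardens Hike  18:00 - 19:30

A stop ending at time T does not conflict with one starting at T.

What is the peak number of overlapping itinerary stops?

2

Sweep the timeline, counting +1 at each start and −1 at each end (ends before starts at a tie):
08:30 start Gardens Tasting → 1
09:45 start Aquarium Hike → 2
10:00 end Gardens Tasting → 1
11:00 end Aquarium Hike → 0
11:30 start Old-Town Transfer → 1
12:00 end Old-Town Transfer → 0
13:15 start Gardens Stop → 1
14:15 end Gardens Stop → 0
14:15 start Bridge Lunch → 1
15:15 start Market Hike → 2
16:00 end Bridge Lunch → 1
16:30 end Market Hike → 0
18:00 start Gardens Hike → 1
19:30 end Gardens Hike → 0
Peak is 2, at 09:45 (Aquarium Hike, Gardens Tasting).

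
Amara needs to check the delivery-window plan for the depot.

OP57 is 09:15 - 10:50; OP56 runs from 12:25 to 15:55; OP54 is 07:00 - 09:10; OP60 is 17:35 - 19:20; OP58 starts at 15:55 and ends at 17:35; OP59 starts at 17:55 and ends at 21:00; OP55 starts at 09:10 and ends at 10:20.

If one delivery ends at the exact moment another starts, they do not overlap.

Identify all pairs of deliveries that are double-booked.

OP55 & OP57, OP59 & OP60

Sorted by start: OP54, OP55, OP57, OP56, OP58, OP60, OP59.
OP55 starts exactly when OP54 ends (back-to-back, no overlap), so OP54 has no further overlaps.
OP57 starts before OP55 ends → OP55 and OP57 overlap.
OP56 starts after OP55 ends, so OP55 has no further overlaps.
OP56 starts after OP57 ends, so OP57 has no further overlaps.
OP58 starts exactly when OP56 ends (back-to-back, no overlap), so OP56 has no further overlaps.
OP60 starts exactly when OP58 ends (back-to-back, no overlap), so OP58 has no further overlaps.
OP59 starts before OP60 ends → OP60 and OP59 overlap.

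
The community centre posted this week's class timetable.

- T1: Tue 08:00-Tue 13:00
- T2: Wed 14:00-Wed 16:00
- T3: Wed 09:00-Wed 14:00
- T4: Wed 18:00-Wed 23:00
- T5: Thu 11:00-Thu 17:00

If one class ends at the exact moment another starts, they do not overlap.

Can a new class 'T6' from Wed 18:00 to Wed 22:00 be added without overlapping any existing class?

No — it overlaps T4

T1: ends Tue 13:00 at or before T6 starts Wed 18:00 → clear.
T3: ends Wed 14:00 at or before T6 starts Wed 18:00 → clear.
T2: ends Wed 16:00 at or before T6 starts Wed 18:00 → clear.
T4: starts Wed 18:00 before T6 ends Wed 22:00, and ends Wed 23:00 after T6 starts Wed 18:00 → overlap.
T5: starts Thu 11:00 at or after T6 ends Wed 22:00 → clear.
T6 overlaps T4.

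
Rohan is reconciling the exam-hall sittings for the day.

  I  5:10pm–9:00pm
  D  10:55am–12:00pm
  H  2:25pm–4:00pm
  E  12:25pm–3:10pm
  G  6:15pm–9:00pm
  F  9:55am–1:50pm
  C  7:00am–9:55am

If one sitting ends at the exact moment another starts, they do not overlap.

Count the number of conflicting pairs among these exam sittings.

4

Sorted by start: C, F, D, E, H, I, G.
F starts exactly when C ends (back-to-back, no overlap), so nothing later overlaps C either.
D starts before F ends → F and D overlap.
E starts before F ends → F and E overlap.
H starts after F ends, so nothing later overlaps F either.
E starts after D ends, so nothing later overlaps D either.
H starts before E ends → E and H overlap.
I starts after E ends, so nothing later overlaps E either.
I starts after H ends, so nothing later overlaps H either.
G starts before I ends → I and G overlap.
Overlapping pairs: D & F, E & F, E & H, G & I — 4 in total.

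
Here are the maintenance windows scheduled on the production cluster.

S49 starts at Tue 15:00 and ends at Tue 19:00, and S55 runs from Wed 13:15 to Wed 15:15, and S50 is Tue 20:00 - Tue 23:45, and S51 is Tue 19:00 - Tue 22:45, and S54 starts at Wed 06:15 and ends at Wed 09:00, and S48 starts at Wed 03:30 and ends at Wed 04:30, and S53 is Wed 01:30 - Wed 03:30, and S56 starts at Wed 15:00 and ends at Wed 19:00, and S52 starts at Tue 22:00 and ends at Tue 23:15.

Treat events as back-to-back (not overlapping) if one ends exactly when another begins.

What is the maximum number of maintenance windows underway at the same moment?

3

Sort all start/end points and keep a running count:
Tue 15:00 start S49 → 1
Tue 19:00 end S49 → 0
Tue 19:00 start S51 → 1
Tue 20:00 start S50 → 2
Tue 22:00 start S52 → 3
Tue 22:45 end S51 → 2
Tue 23:15 end S52 → 1
Tue 23:45 end S50 → 0
Wed 01:30 start S53 → 1
Wed 03:30 end S53 → 0
Wed 03:30 start S48 → 1
Wed 04:30 end S48 → 0
Wed 06:15 start S54 → 1
Wed 09:00 end S54 → 0
Wed 13:15 start S55 → 1
Wed 15:00 start S56 → 2
Wed 15:15 end S55 → 1
Wed 19:00 end S56 → 0
Peak is 3, at Tue 22:00 (S50, S51, S52).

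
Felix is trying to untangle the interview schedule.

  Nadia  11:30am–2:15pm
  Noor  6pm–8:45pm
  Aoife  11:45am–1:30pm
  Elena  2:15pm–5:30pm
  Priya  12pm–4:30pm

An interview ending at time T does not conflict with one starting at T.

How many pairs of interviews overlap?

Two intervals overlap when each starts before the other ends.
Sorted by start: Nadia, Aoife, Priya, Elena, Noor.
Aoife starts before Nadia ends → Nadia and Aoife overlap.
Priya starts before Nadia ends → Nadia and Priya overlap.
Elena starts exactly when Nadia ends (back-to-back, no overlap), so Nadia has no further overlaps.
Priya starts before Aoife ends → Aoife and Priya overlap.
Elena starts after Aoife ends, so Aoife has no further overlaps.
Elena starts before Priya ends → Priya and Elena overlap.
Noor starts after Priya ends.
Noor starts after Elena ends.
Overlapping pairs: Aoife & Nadia, Aoife & Priya, Elena & Priya, Nadia & Priya — 4 in total.

4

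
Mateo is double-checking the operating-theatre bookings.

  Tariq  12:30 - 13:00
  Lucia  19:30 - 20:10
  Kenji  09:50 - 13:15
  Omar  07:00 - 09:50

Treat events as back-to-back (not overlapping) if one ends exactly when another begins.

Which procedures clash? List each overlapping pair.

Kenji & Tariq

Two intervals overlap when each starts before the other ends.
Sorted by start: Omar, Kenji, Tariq, Lucia.
Kenji starts exactly when Omar ends (back-to-back, no overlap), so Omar has no further overlaps.
Tariq starts before Kenji ends → Kenji and Tariq overlap.
Lucia starts after Kenji ends.
Lucia starts after Tariq ends.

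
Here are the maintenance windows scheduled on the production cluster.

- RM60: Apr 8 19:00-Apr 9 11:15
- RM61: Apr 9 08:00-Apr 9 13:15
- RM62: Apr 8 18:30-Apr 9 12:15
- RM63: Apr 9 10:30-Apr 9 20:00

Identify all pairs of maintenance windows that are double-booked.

Two intervals overlap when each starts before the other ends.
Sorted by start: RM62, RM60, RM61, RM63.
RM60 starts before RM62 ends → RM62 and RM60 overlap.
RM61 starts before RM62 ends → RM62 and RM61 overlap.
RM63 starts before RM62 ends → RM62 and RM63 overlap.
RM61 starts before RM60 ends → RM60 and RM61 overlap.
RM63 starts before RM60 ends → RM60 and RM63 overlap.
RM63 starts before RM61 ends → RM61 and RM63 overlap.

RM60 & RM61, RM60 & RM62, RM60 & RM63, RM61 & RM62, RM61 & RM63, RM62 & RM63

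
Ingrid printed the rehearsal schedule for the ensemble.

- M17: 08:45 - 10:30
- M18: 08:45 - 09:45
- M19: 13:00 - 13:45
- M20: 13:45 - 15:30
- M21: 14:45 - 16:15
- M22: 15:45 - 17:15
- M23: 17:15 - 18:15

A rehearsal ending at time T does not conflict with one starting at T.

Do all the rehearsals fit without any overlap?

Sorted by start: M17, M18, M19, M20, M21, M22, M23.
M18 starts before M17 ends → M17 and M18 overlap.
That's a conflict, so the schedule is not conflict-free.

No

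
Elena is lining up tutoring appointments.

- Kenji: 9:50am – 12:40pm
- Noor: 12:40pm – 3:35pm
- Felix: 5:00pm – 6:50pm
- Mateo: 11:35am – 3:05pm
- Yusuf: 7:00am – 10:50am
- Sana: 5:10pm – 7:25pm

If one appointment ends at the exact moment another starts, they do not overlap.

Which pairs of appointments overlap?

Felix & Sana, Kenji & Mateo, Kenji & Yusuf, Mateo & Noor

Sorted by start: Yusuf, Kenji, Mateo, Noor, Felix, Sana.
Kenji starts before Yusuf ends → Yusuf and Kenji overlap.
Mateo starts after Yusuf ends, so Yusuf has no further overlaps.
Mateo starts before Kenji ends → Kenji and Mateo overlap.
Noor starts exactly when Kenji ends (back-to-back, no overlap), so Kenji has no further overlaps.
Noor starts before Mateo ends → Mateo and Noor overlap.
Felix starts after Mateo ends, so Mateo has no further overlaps.
Felix starts after Noor ends, so Noor has no further overlaps.
Sana starts before Felix ends → Felix and Sana overlap.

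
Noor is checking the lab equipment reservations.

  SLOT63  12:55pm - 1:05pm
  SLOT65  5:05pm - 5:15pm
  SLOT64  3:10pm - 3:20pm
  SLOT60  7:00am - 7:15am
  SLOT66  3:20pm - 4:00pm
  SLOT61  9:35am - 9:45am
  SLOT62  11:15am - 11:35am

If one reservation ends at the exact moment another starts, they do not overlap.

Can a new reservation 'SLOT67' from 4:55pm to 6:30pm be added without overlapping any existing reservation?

SLOT60: ends 7:15am at or before SLOT67 starts 4:55pm → clear.
SLOT61: ends 9:45am at or before SLOT67 starts 4:55pm → clear.
SLOT62: ends 11:35am at or before SLOT67 starts 4:55pm → clear.
SLOT63: ends 1:05pm at or before SLOT67 starts 4:55pm → clear.
SLOT64: ends 3:20pm at or before SLOT67 starts 4:55pm → clear.
SLOT66: ends 4:00pm at or before SLOT67 starts 4:55pm → clear.
SLOT65: starts 5:05pm before SLOT67 ends 6:30pm, and ends 5:15pm after SLOT67 starts 4:55pm → overlap.
SLOT67 overlaps SLOT65.

No — it overlaps SLOT65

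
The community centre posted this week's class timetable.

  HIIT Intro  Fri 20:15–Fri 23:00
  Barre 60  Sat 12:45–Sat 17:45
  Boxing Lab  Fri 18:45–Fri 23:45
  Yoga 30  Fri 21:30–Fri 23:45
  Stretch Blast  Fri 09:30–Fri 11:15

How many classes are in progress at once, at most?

3

Walk through starts and ends in time order (an end at T is processed before a start at T):
Fri 09:30 start Stretch Blast → 1
Fri 11:15 end Stretch Blast → 0
Fri 18:45 start Boxing Lab → 1
Fri 20:15 start HIIT Intro → 2
Fri 21:30 start Yoga 30 → 3
Fri 23:00 end HIIT Intro → 2
Fri 23:45 end Boxing Lab → 1
Fri 23:45 end Yoga 30 → 0
Sat 12:45 start Barre 60 → 1
Sat 17:45 end Barre 60 → 0
Peak is 3, at Fri 21:30 (Boxing Lab, HIIT Intro, Yoga 30).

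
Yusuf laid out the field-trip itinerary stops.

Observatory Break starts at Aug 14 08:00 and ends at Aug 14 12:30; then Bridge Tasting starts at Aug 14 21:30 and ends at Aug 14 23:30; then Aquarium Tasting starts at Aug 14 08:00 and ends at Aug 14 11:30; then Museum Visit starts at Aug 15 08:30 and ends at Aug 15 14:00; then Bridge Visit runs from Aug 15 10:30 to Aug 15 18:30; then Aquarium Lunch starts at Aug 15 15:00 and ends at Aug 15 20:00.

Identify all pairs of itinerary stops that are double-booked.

Aquarium Lunch & Bridge Visit, Aquarium Tasting & Observatory Break, Bridge Visit & Museum Visit

Two intervals overlap when each starts before the other ends.
Sorted by start: Observatory Break, Aquarium Tasting, Bridge Tasting, Museum Visit, Bridge Visit, Aquarium Lunch.
Aquarium Tasting starts before Observatory Break ends → Observatory Break and Aquarium Tasting overlap.
Bridge Tasting starts after Observatory Break ends, so nothing later overlaps Observatory Break either.
Bridge Tasting starts after Aquarium Tasting ends, so nothing later overlaps Aquarium Tasting either.
Museum Visit starts after Bridge Tasting ends, so nothing later overlaps Bridge Tasting either.
Bridge Visit starts before Museum Visit ends → Museum Visit and Bridge Visit overlap.
Aquarium Lunch starts after Museum Visit ends.
Aquarium Lunch starts before Bridge Visit ends → Bridge Visit and Aquarium Lunch overlap.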